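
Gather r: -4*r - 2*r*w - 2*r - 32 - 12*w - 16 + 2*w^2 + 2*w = r*(-2*w - 6) + 2*w^2 - 10*w - 48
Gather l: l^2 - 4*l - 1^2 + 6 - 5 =l^2 - 4*l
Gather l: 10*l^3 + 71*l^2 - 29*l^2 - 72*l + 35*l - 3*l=10*l^3 + 42*l^2 - 40*l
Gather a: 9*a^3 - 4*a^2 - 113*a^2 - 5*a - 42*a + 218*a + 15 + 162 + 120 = 9*a^3 - 117*a^2 + 171*a + 297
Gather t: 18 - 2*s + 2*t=-2*s + 2*t + 18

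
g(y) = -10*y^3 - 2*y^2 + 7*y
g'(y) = -30*y^2 - 4*y + 7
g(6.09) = -2290.21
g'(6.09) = -1130.00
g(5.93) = -2114.10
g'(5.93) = -1071.67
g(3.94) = -615.10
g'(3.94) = -474.47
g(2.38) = -129.48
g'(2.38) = -172.45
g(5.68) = -1857.27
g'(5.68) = -983.59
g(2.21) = -102.24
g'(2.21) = -148.36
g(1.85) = -57.21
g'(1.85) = -103.08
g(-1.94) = 51.91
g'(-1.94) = -98.15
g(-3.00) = 231.00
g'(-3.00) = -251.00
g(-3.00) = 231.00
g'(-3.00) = -251.00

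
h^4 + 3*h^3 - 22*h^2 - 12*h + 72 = (h - 3)*(h - 2)*(h + 2)*(h + 6)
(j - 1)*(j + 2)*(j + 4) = j^3 + 5*j^2 + 2*j - 8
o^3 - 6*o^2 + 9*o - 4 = (o - 4)*(o - 1)^2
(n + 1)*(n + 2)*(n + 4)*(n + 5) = n^4 + 12*n^3 + 49*n^2 + 78*n + 40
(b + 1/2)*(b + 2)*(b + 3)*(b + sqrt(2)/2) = b^4 + sqrt(2)*b^3/2 + 11*b^3/2 + 11*sqrt(2)*b^2/4 + 17*b^2/2 + 3*b + 17*sqrt(2)*b/4 + 3*sqrt(2)/2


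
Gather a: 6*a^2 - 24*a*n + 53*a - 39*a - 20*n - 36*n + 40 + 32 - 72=6*a^2 + a*(14 - 24*n) - 56*n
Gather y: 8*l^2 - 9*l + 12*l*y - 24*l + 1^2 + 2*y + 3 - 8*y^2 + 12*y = 8*l^2 - 33*l - 8*y^2 + y*(12*l + 14) + 4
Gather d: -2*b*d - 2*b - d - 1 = -2*b + d*(-2*b - 1) - 1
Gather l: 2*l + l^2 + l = l^2 + 3*l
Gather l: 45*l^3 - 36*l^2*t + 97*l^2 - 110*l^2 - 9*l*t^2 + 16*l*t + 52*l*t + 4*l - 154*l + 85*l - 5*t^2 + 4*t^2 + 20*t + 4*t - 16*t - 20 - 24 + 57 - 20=45*l^3 + l^2*(-36*t - 13) + l*(-9*t^2 + 68*t - 65) - t^2 + 8*t - 7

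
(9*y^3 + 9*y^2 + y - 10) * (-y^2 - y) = -9*y^5 - 18*y^4 - 10*y^3 + 9*y^2 + 10*y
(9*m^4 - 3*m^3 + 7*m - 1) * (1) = 9*m^4 - 3*m^3 + 7*m - 1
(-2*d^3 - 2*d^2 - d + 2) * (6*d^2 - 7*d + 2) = -12*d^5 + 2*d^4 + 4*d^3 + 15*d^2 - 16*d + 4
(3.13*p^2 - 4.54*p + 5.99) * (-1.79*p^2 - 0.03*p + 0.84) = -5.6027*p^4 + 8.0327*p^3 - 7.9567*p^2 - 3.9933*p + 5.0316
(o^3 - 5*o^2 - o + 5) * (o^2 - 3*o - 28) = o^5 - 8*o^4 - 14*o^3 + 148*o^2 + 13*o - 140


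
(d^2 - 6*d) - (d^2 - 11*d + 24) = 5*d - 24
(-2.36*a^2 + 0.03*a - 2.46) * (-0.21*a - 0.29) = 0.4956*a^3 + 0.6781*a^2 + 0.5079*a + 0.7134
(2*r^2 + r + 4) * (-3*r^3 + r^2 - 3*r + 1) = -6*r^5 - r^4 - 17*r^3 + 3*r^2 - 11*r + 4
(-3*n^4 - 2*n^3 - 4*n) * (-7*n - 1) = 21*n^5 + 17*n^4 + 2*n^3 + 28*n^2 + 4*n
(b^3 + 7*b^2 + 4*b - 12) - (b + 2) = b^3 + 7*b^2 + 3*b - 14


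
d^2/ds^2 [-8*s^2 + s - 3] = -16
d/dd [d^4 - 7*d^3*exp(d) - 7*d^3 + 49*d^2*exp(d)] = d*(-7*d^2*exp(d) + 4*d^2 + 28*d*exp(d) - 21*d + 98*exp(d))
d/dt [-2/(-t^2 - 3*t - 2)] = 2*(-2*t - 3)/(t^2 + 3*t + 2)^2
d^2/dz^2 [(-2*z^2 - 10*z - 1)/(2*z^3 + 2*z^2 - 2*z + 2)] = 2*(-z^6 - 15*z^5 - 21*z^4 - 8*z^3 + 33*z^2 + 18*z - 6)/(z^9 + 3*z^8 - 2*z^6 + 6*z^5 - 4*z^3 + 6*z^2 - 3*z + 1)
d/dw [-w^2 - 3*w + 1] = -2*w - 3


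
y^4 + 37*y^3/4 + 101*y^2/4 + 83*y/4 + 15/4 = (y + 1/4)*(y + 1)*(y + 3)*(y + 5)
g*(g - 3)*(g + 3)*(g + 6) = g^4 + 6*g^3 - 9*g^2 - 54*g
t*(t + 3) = t^2 + 3*t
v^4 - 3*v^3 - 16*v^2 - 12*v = v*(v - 6)*(v + 1)*(v + 2)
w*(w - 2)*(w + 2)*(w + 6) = w^4 + 6*w^3 - 4*w^2 - 24*w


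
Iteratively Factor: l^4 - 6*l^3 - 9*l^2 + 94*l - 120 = (l - 5)*(l^3 - l^2 - 14*l + 24) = (l - 5)*(l + 4)*(l^2 - 5*l + 6) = (l - 5)*(l - 3)*(l + 4)*(l - 2)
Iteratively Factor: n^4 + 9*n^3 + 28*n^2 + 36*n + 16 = (n + 1)*(n^3 + 8*n^2 + 20*n + 16) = (n + 1)*(n + 4)*(n^2 + 4*n + 4) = (n + 1)*(n + 2)*(n + 4)*(n + 2)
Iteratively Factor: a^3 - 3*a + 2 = (a + 2)*(a^2 - 2*a + 1) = (a - 1)*(a + 2)*(a - 1)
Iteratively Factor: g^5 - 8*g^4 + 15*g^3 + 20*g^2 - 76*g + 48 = (g - 4)*(g^4 - 4*g^3 - g^2 + 16*g - 12) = (g - 4)*(g + 2)*(g^3 - 6*g^2 + 11*g - 6) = (g - 4)*(g - 3)*(g + 2)*(g^2 - 3*g + 2) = (g - 4)*(g - 3)*(g - 2)*(g + 2)*(g - 1)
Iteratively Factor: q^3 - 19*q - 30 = (q - 5)*(q^2 + 5*q + 6) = (q - 5)*(q + 2)*(q + 3)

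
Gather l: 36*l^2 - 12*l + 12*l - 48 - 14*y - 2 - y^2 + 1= 36*l^2 - y^2 - 14*y - 49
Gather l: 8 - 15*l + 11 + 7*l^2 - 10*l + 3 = 7*l^2 - 25*l + 22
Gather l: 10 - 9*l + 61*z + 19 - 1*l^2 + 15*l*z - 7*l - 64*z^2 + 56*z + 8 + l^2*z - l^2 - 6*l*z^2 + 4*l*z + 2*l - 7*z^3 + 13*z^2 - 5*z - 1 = l^2*(z - 2) + l*(-6*z^2 + 19*z - 14) - 7*z^3 - 51*z^2 + 112*z + 36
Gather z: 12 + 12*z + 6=12*z + 18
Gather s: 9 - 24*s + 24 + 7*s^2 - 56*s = 7*s^2 - 80*s + 33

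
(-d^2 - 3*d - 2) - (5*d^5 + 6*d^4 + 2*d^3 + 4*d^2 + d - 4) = -5*d^5 - 6*d^4 - 2*d^3 - 5*d^2 - 4*d + 2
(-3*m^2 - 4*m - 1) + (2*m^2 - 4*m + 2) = -m^2 - 8*m + 1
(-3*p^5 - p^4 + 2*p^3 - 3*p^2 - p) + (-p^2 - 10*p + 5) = -3*p^5 - p^4 + 2*p^3 - 4*p^2 - 11*p + 5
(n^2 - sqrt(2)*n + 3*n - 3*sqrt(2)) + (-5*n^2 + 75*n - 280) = -4*n^2 - sqrt(2)*n + 78*n - 280 - 3*sqrt(2)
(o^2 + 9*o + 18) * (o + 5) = o^3 + 14*o^2 + 63*o + 90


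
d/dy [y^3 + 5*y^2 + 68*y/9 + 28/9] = 3*y^2 + 10*y + 68/9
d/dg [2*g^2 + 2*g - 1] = 4*g + 2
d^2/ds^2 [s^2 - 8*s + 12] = 2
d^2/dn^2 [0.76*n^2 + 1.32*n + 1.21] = 1.52000000000000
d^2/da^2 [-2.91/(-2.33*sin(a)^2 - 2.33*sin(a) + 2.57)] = (-63.192396*sin(a)^4 - 47.394297*sin(a)^3 + 9.28901100000003*sin(a)^2 + 77.363223*sin(a) + 66.44694)/(2.33*sin(a)^2 + 2.33*sin(a) - 2.57)^3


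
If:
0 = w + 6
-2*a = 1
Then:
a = -1/2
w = -6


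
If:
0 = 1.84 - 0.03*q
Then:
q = 61.33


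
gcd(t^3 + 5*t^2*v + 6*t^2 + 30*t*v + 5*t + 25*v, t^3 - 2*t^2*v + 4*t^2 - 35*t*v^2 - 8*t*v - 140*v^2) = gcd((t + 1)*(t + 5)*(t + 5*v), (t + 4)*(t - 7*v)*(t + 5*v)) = t + 5*v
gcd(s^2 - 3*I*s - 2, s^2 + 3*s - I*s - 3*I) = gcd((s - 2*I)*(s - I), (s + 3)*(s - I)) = s - I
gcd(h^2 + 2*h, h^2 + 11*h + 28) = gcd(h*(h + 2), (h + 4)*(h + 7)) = 1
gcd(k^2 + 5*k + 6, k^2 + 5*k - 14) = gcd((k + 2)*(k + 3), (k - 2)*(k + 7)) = 1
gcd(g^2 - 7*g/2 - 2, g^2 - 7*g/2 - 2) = g^2 - 7*g/2 - 2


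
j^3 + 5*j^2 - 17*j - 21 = (j - 3)*(j + 1)*(j + 7)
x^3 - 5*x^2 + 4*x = x*(x - 4)*(x - 1)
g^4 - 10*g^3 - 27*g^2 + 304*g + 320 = (g - 8)^2*(g + 1)*(g + 5)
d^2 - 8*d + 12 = (d - 6)*(d - 2)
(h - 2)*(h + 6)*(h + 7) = h^3 + 11*h^2 + 16*h - 84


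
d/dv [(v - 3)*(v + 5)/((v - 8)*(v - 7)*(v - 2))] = (-v^4 - 4*v^3 + 165*v^2 - 734*v + 1066)/(v^6 - 34*v^5 + 461*v^4 - 3148*v^3 + 11204*v^2 - 19264*v + 12544)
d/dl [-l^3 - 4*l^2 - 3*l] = -3*l^2 - 8*l - 3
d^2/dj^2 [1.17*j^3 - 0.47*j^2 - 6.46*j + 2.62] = 7.02*j - 0.94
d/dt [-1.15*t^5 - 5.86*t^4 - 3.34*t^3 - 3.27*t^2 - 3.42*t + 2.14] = -5.75*t^4 - 23.44*t^3 - 10.02*t^2 - 6.54*t - 3.42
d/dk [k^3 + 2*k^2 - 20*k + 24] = 3*k^2 + 4*k - 20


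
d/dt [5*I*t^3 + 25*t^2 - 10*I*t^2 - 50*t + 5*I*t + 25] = 15*I*t^2 + t*(50 - 20*I) - 50 + 5*I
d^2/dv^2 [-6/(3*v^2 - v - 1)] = 12*(-9*v^2 + 3*v + (6*v - 1)^2 + 3)/(-3*v^2 + v + 1)^3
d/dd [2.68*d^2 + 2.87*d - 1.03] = 5.36*d + 2.87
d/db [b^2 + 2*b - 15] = 2*b + 2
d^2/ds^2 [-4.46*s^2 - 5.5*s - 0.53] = -8.92000000000000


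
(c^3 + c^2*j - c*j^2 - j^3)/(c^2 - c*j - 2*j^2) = (c^2 - j^2)/(c - 2*j)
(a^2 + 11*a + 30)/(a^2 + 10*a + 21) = (a^2 + 11*a + 30)/(a^2 + 10*a + 21)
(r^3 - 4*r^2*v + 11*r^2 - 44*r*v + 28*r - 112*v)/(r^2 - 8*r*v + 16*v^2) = (r^2 + 11*r + 28)/(r - 4*v)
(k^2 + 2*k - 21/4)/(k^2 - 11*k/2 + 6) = (k + 7/2)/(k - 4)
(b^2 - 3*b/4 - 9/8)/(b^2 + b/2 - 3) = (b + 3/4)/(b + 2)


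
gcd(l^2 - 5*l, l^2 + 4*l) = l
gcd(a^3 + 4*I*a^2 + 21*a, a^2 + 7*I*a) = a^2 + 7*I*a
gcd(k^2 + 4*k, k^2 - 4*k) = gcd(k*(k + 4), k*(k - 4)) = k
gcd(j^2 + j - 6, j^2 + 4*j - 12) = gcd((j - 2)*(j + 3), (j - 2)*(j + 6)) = j - 2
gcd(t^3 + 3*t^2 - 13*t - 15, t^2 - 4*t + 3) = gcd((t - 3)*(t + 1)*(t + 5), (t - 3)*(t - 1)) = t - 3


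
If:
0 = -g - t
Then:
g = -t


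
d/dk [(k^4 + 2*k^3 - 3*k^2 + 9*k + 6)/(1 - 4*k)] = 3*(-4*k^4 - 4*k^3 + 6*k^2 - 2*k + 11)/(16*k^2 - 8*k + 1)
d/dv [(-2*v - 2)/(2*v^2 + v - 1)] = 4/(4*v^2 - 4*v + 1)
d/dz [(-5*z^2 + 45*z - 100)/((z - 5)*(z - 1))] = -15/(z^2 - 2*z + 1)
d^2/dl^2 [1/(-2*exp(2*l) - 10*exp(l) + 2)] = (-(2*exp(l) + 5)^2*exp(l) + (4*exp(l) + 5)*(exp(2*l) + 5*exp(l) - 1)/2)*exp(l)/(exp(2*l) + 5*exp(l) - 1)^3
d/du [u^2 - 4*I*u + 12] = 2*u - 4*I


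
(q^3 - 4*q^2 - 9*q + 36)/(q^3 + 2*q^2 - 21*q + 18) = (q^2 - q - 12)/(q^2 + 5*q - 6)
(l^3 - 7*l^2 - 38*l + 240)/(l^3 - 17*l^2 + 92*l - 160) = (l + 6)/(l - 4)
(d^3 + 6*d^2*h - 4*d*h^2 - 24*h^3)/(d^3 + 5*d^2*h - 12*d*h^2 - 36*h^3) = (d - 2*h)/(d - 3*h)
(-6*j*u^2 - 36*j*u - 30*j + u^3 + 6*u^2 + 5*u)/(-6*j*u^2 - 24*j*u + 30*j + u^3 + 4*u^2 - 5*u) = (u + 1)/(u - 1)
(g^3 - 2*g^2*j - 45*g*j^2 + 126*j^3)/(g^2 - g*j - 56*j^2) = (g^2 - 9*g*j + 18*j^2)/(g - 8*j)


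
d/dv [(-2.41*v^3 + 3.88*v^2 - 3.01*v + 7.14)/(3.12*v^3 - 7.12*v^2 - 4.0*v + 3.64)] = (5.0536*v^4 + 38.0624*v^3 - 130.0988*v^2 + 129.92*v + 17.6036)/(9.7344*v^6 - 44.4288*v^5 + 25.7344*v^4 + 79.6736*v^3 - 35.8336*v^2 - 29.12*v + 13.2496)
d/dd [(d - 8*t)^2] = 2*d - 16*t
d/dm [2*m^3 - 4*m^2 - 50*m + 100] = 6*m^2 - 8*m - 50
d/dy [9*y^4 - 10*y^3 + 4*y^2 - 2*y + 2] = 36*y^3 - 30*y^2 + 8*y - 2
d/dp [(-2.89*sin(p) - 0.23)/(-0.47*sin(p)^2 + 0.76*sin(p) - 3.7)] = (-1.3583*sin(p)^2 - 0.2162*sin(p) + 10.8678)*cos(p)/(0.2209*sin(p)^4 - 0.7144*sin(p)^3 + 4.0556*sin(p)^2 - 5.624*sin(p) + 13.69)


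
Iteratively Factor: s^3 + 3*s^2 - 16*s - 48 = (s + 3)*(s^2 - 16) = (s + 3)*(s + 4)*(s - 4)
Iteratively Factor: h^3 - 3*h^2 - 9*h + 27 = (h + 3)*(h^2 - 6*h + 9) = (h - 3)*(h + 3)*(h - 3)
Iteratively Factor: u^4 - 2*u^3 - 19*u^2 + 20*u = (u + 4)*(u^3 - 6*u^2 + 5*u) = u*(u + 4)*(u^2 - 6*u + 5) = u*(u - 1)*(u + 4)*(u - 5)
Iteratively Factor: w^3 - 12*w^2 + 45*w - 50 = (w - 2)*(w^2 - 10*w + 25) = (w - 5)*(w - 2)*(w - 5)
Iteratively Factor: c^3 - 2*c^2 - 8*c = (c)*(c^2 - 2*c - 8) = c*(c + 2)*(c - 4)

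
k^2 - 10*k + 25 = (k - 5)^2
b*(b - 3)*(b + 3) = b^3 - 9*b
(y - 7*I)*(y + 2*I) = y^2 - 5*I*y + 14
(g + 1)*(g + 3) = g^2 + 4*g + 3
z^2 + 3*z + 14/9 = (z + 2/3)*(z + 7/3)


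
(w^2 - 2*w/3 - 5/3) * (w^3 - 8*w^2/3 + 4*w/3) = w^5 - 10*w^4/3 + 13*w^3/9 + 32*w^2/9 - 20*w/9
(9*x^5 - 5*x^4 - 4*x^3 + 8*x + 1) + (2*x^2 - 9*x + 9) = 9*x^5 - 5*x^4 - 4*x^3 + 2*x^2 - x + 10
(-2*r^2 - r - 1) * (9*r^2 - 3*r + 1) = -18*r^4 - 3*r^3 - 8*r^2 + 2*r - 1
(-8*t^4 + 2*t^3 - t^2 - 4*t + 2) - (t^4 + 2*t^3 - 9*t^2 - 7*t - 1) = -9*t^4 + 8*t^2 + 3*t + 3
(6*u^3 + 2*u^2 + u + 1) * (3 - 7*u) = -42*u^4 + 4*u^3 - u^2 - 4*u + 3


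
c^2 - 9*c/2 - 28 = (c - 8)*(c + 7/2)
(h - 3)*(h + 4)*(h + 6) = h^3 + 7*h^2 - 6*h - 72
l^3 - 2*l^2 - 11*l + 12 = (l - 4)*(l - 1)*(l + 3)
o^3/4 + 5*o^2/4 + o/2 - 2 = (o/4 + 1)*(o - 1)*(o + 2)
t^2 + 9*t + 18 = (t + 3)*(t + 6)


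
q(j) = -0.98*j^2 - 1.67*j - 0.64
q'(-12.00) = 21.85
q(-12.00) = -121.72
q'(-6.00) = 10.09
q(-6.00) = -25.90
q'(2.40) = -6.37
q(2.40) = -10.29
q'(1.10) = -3.83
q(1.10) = -3.66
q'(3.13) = -7.80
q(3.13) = -15.47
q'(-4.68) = 7.50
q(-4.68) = -14.29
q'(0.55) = -2.75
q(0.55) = -1.85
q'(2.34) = -6.26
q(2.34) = -9.91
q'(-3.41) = 5.01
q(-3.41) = -6.34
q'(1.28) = -4.18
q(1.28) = -4.38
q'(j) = -1.96*j - 1.67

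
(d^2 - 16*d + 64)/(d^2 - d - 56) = (d - 8)/(d + 7)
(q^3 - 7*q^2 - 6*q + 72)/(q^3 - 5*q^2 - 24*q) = (q^2 - 10*q + 24)/(q*(q - 8))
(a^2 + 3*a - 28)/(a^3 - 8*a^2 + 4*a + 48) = (a + 7)/(a^2 - 4*a - 12)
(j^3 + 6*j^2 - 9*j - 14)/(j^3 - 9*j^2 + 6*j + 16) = (j + 7)/(j - 8)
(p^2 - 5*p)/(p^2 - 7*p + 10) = p/(p - 2)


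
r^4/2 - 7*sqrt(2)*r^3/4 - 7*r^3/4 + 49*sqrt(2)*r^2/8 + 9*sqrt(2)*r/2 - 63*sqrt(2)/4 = (r/2 + sqrt(2)/2)*(r - 7/2)*(r - 3*sqrt(2))*(r - 3*sqrt(2)/2)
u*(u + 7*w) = u^2 + 7*u*w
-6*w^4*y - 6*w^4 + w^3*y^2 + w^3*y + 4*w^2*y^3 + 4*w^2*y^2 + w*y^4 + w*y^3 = (-w + y)*(2*w + y)*(3*w + y)*(w*y + w)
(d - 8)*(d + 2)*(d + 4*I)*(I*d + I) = I*d^4 - 4*d^3 - 5*I*d^3 + 20*d^2 - 22*I*d^2 + 88*d - 16*I*d + 64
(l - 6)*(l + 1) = l^2 - 5*l - 6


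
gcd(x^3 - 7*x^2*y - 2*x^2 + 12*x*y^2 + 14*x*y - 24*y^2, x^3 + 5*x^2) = 1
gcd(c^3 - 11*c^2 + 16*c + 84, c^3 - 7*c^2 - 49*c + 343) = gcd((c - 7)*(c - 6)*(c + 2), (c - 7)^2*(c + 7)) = c - 7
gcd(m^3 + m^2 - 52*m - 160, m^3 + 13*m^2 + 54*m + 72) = m + 4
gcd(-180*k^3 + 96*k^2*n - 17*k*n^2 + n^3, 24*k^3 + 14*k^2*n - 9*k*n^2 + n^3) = 6*k - n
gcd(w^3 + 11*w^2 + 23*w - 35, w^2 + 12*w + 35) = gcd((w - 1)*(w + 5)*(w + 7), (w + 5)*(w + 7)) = w^2 + 12*w + 35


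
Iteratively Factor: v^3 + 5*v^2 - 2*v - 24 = (v + 3)*(v^2 + 2*v - 8) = (v - 2)*(v + 3)*(v + 4)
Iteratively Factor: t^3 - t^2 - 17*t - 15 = (t - 5)*(t^2 + 4*t + 3) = (t - 5)*(t + 3)*(t + 1)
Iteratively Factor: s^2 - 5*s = (s)*(s - 5)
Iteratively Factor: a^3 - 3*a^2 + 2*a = (a - 2)*(a^2 - a) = (a - 2)*(a - 1)*(a)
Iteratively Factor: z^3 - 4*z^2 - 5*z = (z - 5)*(z^2 + z) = z*(z - 5)*(z + 1)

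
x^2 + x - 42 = (x - 6)*(x + 7)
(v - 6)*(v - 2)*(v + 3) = v^3 - 5*v^2 - 12*v + 36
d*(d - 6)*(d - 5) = d^3 - 11*d^2 + 30*d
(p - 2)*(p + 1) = p^2 - p - 2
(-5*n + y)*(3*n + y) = -15*n^2 - 2*n*y + y^2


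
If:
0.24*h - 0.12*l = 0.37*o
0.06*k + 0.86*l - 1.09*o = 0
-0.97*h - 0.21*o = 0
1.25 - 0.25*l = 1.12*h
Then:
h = 0.24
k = -76.42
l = 3.92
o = -1.11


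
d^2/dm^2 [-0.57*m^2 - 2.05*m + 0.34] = -1.14000000000000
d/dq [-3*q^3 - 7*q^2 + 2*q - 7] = -9*q^2 - 14*q + 2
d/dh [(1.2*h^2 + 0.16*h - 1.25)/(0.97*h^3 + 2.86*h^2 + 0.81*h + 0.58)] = (-1.164*h^4 - 0.3104*h^3 + 4.1519*h^2 + 8.542*h + 1.1053)/(0.9409*h^6 + 5.5484*h^5 + 9.751*h^4 + 5.7584*h^3 + 3.9737*h^2 + 0.9396*h + 0.3364)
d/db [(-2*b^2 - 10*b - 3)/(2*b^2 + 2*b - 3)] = 4*(4*b^2 + 6*b + 9)/(4*b^4 + 8*b^3 - 8*b^2 - 12*b + 9)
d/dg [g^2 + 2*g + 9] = 2*g + 2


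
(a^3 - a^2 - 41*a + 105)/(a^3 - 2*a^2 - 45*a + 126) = (a - 5)/(a - 6)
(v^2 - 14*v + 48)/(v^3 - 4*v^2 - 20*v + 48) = (v - 8)/(v^2 + 2*v - 8)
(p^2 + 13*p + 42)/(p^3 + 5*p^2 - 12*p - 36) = (p + 7)/(p^2 - p - 6)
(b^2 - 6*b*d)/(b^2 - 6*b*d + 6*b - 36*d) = b/(b + 6)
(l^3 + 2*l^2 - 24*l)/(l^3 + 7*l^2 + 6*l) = (l - 4)/(l + 1)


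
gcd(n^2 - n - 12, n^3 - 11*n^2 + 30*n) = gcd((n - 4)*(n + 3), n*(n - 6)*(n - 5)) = 1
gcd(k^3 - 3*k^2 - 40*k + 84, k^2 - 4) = k - 2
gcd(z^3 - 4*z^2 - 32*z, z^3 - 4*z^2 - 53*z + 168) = z - 8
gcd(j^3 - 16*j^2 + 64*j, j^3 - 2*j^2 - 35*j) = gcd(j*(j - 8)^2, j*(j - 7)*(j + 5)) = j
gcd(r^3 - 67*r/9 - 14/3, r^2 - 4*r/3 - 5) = r - 3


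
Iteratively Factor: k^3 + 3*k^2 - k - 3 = (k + 1)*(k^2 + 2*k - 3) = (k - 1)*(k + 1)*(k + 3)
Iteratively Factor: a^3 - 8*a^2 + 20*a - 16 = (a - 4)*(a^2 - 4*a + 4) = (a - 4)*(a - 2)*(a - 2)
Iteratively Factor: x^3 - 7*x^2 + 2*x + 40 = (x + 2)*(x^2 - 9*x + 20) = (x - 4)*(x + 2)*(x - 5)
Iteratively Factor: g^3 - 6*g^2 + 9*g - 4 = (g - 1)*(g^2 - 5*g + 4) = (g - 1)^2*(g - 4)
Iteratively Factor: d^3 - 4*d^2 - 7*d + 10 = (d - 1)*(d^2 - 3*d - 10) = (d - 1)*(d + 2)*(d - 5)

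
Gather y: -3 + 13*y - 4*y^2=-4*y^2 + 13*y - 3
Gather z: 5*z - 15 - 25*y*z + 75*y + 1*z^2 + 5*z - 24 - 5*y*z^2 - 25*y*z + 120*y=195*y + z^2*(1 - 5*y) + z*(10 - 50*y) - 39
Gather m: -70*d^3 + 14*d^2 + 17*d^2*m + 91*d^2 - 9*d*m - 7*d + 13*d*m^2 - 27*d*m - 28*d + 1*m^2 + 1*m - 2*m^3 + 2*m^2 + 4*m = -70*d^3 + 105*d^2 - 35*d - 2*m^3 + m^2*(13*d + 3) + m*(17*d^2 - 36*d + 5)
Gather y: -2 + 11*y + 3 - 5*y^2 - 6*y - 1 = -5*y^2 + 5*y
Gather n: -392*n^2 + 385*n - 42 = -392*n^2 + 385*n - 42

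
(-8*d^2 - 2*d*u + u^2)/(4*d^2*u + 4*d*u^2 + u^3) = (-4*d + u)/(u*(2*d + u))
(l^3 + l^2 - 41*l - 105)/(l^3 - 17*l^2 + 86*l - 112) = (l^2 + 8*l + 15)/(l^2 - 10*l + 16)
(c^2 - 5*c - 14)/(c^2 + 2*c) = (c - 7)/c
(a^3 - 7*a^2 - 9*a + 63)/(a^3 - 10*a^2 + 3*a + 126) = (a - 3)/(a - 6)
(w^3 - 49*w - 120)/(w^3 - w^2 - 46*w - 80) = (w + 3)/(w + 2)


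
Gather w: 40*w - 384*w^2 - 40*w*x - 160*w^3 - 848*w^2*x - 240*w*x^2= -160*w^3 + w^2*(-848*x - 384) + w*(-240*x^2 - 40*x + 40)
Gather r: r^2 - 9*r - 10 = r^2 - 9*r - 10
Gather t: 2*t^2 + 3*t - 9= 2*t^2 + 3*t - 9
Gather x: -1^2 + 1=0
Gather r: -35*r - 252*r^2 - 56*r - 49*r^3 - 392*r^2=-49*r^3 - 644*r^2 - 91*r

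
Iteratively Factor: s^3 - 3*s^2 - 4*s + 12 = (s - 3)*(s^2 - 4) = (s - 3)*(s + 2)*(s - 2)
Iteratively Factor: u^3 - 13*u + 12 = (u + 4)*(u^2 - 4*u + 3) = (u - 1)*(u + 4)*(u - 3)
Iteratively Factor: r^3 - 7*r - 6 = (r + 1)*(r^2 - r - 6) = (r + 1)*(r + 2)*(r - 3)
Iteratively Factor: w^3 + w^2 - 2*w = (w)*(w^2 + w - 2) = w*(w - 1)*(w + 2)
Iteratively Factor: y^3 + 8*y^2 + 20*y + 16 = (y + 4)*(y^2 + 4*y + 4) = (y + 2)*(y + 4)*(y + 2)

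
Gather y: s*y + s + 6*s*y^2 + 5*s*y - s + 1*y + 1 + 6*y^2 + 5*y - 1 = y^2*(6*s + 6) + y*(6*s + 6)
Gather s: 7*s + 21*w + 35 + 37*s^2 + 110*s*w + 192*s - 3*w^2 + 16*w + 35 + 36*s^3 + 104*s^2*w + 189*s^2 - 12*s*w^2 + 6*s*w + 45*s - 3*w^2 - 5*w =36*s^3 + s^2*(104*w + 226) + s*(-12*w^2 + 116*w + 244) - 6*w^2 + 32*w + 70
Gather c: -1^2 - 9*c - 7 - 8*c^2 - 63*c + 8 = -8*c^2 - 72*c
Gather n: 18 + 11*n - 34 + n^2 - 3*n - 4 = n^2 + 8*n - 20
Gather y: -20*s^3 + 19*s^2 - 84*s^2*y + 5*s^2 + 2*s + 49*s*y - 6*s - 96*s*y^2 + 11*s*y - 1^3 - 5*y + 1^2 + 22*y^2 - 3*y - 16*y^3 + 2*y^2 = -20*s^3 + 24*s^2 - 4*s - 16*y^3 + y^2*(24 - 96*s) + y*(-84*s^2 + 60*s - 8)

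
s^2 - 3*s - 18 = (s - 6)*(s + 3)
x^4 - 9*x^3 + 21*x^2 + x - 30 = (x - 5)*(x - 3)*(x - 2)*(x + 1)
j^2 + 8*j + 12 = (j + 2)*(j + 6)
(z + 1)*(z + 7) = z^2 + 8*z + 7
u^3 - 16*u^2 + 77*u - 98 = (u - 7)^2*(u - 2)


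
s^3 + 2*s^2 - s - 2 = (s - 1)*(s + 1)*(s + 2)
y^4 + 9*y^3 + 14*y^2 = y^2*(y + 2)*(y + 7)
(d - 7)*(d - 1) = d^2 - 8*d + 7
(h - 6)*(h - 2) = h^2 - 8*h + 12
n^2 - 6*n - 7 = (n - 7)*(n + 1)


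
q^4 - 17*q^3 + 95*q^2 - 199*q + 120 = (q - 8)*(q - 5)*(q - 3)*(q - 1)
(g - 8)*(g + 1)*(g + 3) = g^3 - 4*g^2 - 29*g - 24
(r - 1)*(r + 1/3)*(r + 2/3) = r^3 - 7*r/9 - 2/9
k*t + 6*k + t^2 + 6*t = (k + t)*(t + 6)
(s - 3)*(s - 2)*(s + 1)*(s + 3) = s^4 - s^3 - 11*s^2 + 9*s + 18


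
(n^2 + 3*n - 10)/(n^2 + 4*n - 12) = (n + 5)/(n + 6)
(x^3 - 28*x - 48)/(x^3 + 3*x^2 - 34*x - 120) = (x + 2)/(x + 5)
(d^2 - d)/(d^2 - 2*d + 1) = d/(d - 1)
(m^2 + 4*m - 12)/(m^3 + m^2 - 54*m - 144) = (m - 2)/(m^2 - 5*m - 24)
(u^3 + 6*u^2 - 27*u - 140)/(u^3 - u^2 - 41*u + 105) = (u + 4)/(u - 3)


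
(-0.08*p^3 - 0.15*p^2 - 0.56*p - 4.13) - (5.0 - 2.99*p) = -0.08*p^3 - 0.15*p^2 + 2.43*p - 9.13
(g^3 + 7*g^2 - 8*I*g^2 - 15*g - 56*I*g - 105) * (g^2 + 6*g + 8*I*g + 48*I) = g^5 + 13*g^4 + 91*g^3 + 637*g^2 - 120*I*g^2 + 2058*g - 1560*I*g - 5040*I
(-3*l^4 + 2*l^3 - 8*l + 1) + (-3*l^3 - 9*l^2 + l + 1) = -3*l^4 - l^3 - 9*l^2 - 7*l + 2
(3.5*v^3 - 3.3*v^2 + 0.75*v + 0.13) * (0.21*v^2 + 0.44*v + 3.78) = 0.735*v^5 + 0.847*v^4 + 11.9355*v^3 - 12.1167*v^2 + 2.8922*v + 0.4914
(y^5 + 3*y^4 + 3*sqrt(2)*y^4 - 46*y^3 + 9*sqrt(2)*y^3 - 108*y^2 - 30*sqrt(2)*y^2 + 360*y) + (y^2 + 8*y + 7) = y^5 + 3*y^4 + 3*sqrt(2)*y^4 - 46*y^3 + 9*sqrt(2)*y^3 - 107*y^2 - 30*sqrt(2)*y^2 + 368*y + 7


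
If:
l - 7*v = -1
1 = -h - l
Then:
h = -7*v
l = 7*v - 1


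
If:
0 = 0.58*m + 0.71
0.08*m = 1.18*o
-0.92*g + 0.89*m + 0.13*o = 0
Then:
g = -1.20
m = -1.22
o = -0.08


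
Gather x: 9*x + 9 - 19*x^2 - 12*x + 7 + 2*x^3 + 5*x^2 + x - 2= 2*x^3 - 14*x^2 - 2*x + 14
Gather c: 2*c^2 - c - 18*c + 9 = 2*c^2 - 19*c + 9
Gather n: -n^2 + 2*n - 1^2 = -n^2 + 2*n - 1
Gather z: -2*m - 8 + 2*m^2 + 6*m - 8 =2*m^2 + 4*m - 16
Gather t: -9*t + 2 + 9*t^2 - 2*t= 9*t^2 - 11*t + 2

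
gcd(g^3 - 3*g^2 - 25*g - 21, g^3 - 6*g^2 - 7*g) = g^2 - 6*g - 7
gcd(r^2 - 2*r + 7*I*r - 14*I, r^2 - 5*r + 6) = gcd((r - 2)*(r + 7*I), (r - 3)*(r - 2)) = r - 2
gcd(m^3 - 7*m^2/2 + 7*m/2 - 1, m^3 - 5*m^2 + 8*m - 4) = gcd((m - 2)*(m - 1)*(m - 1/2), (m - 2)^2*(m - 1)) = m^2 - 3*m + 2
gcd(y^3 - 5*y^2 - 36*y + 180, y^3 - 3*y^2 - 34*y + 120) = y^2 + y - 30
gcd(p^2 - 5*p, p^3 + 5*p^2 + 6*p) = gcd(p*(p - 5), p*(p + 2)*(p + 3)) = p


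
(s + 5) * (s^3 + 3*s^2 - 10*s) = s^4 + 8*s^3 + 5*s^2 - 50*s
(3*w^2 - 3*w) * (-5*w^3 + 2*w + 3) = -15*w^5 + 15*w^4 + 6*w^3 + 3*w^2 - 9*w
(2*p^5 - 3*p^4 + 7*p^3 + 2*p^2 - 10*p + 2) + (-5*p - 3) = 2*p^5 - 3*p^4 + 7*p^3 + 2*p^2 - 15*p - 1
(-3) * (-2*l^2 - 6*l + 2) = 6*l^2 + 18*l - 6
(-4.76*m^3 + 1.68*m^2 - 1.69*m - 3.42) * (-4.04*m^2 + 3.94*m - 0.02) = 19.2304*m^5 - 25.5416*m^4 + 13.542*m^3 + 7.1246*m^2 - 13.441*m + 0.0684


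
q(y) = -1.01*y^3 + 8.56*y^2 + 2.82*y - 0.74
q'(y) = -3.03*y^2 + 17.12*y + 2.82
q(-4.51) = 253.30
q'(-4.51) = -136.02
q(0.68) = 4.82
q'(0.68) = 13.06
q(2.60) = 46.71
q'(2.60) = 26.85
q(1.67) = 23.14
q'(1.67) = 22.96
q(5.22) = 103.57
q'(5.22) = 9.62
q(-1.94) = 33.38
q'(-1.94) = -41.80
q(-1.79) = 27.43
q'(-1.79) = -37.53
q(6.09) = 105.78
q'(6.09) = -5.30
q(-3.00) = 95.11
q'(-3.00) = -75.81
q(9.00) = -18.29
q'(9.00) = -88.53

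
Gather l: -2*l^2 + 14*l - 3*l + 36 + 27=-2*l^2 + 11*l + 63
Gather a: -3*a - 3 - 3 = -3*a - 6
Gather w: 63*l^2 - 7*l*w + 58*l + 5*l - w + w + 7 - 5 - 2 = 63*l^2 - 7*l*w + 63*l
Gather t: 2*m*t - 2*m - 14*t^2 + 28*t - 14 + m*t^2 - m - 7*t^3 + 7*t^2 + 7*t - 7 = -3*m - 7*t^3 + t^2*(m - 7) + t*(2*m + 35) - 21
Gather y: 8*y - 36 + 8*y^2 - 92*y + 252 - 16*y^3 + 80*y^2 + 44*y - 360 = -16*y^3 + 88*y^2 - 40*y - 144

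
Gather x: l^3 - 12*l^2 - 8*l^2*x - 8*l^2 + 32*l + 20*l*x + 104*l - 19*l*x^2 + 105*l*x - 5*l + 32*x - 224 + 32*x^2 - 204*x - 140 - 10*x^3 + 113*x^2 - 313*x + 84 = l^3 - 20*l^2 + 131*l - 10*x^3 + x^2*(145 - 19*l) + x*(-8*l^2 + 125*l - 485) - 280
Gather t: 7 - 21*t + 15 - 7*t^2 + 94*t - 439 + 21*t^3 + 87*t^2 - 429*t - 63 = 21*t^3 + 80*t^2 - 356*t - 480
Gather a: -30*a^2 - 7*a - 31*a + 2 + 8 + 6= -30*a^2 - 38*a + 16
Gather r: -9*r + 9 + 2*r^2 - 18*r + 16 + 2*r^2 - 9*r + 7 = 4*r^2 - 36*r + 32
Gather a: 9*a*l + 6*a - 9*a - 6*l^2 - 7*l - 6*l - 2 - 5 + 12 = a*(9*l - 3) - 6*l^2 - 13*l + 5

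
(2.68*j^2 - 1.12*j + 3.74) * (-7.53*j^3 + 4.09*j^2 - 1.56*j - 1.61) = -20.1804*j^5 + 19.3948*j^4 - 36.9238*j^3 + 12.729*j^2 - 4.0312*j - 6.0214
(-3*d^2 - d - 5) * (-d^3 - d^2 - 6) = 3*d^5 + 4*d^4 + 6*d^3 + 23*d^2 + 6*d + 30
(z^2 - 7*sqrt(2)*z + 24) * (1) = z^2 - 7*sqrt(2)*z + 24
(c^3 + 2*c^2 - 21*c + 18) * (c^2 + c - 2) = c^5 + 3*c^4 - 21*c^3 - 7*c^2 + 60*c - 36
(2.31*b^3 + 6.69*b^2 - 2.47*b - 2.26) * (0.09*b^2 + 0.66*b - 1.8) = 0.2079*b^5 + 2.1267*b^4 + 0.0351000000000008*b^3 - 13.8756*b^2 + 2.9544*b + 4.068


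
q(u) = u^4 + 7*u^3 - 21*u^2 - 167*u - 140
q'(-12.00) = -3551.00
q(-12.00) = 7480.00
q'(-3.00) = 40.00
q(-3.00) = 64.00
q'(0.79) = -185.10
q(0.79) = -281.20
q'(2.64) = -57.92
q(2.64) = -549.87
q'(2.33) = -100.26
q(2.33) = -525.10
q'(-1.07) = -102.92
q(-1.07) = 7.38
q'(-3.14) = 48.10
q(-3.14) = 57.83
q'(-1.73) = -52.20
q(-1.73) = 58.77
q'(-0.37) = -148.79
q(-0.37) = -81.42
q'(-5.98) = -20.26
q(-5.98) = -110.43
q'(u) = 4*u^3 + 21*u^2 - 42*u - 167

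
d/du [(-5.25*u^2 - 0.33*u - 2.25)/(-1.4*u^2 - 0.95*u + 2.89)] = (4.5255*u^2 - 36.645*u - 3.0912)/(1.96*u^4 + 2.66*u^3 - 7.1895*u^2 - 5.491*u + 8.3521)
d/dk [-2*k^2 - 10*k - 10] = -4*k - 10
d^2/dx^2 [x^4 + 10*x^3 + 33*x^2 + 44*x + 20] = 12*x^2 + 60*x + 66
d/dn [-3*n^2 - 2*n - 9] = -6*n - 2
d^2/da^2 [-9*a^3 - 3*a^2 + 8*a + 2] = -54*a - 6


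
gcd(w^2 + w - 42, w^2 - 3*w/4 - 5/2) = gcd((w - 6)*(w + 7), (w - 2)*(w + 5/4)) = 1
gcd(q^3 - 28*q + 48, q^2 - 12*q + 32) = q - 4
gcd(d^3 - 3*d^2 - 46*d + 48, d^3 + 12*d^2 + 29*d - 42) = d^2 + 5*d - 6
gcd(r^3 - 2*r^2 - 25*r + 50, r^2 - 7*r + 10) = r^2 - 7*r + 10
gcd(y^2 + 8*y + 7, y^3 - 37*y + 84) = y + 7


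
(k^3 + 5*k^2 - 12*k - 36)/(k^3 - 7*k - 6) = (k + 6)/(k + 1)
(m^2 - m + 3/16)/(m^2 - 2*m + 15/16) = (4*m - 1)/(4*m - 5)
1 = 1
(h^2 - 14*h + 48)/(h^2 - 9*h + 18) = (h - 8)/(h - 3)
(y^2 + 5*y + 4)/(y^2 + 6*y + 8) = (y + 1)/(y + 2)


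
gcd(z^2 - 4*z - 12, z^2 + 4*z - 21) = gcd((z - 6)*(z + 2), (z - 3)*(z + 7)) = 1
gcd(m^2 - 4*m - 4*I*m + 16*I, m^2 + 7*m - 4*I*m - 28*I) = m - 4*I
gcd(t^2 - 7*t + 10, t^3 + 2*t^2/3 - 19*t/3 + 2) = t - 2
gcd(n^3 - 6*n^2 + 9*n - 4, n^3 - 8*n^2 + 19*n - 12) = n^2 - 5*n + 4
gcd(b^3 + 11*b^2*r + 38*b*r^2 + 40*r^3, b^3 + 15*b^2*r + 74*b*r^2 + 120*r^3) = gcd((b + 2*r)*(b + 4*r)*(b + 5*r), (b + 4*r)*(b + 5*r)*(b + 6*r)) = b^2 + 9*b*r + 20*r^2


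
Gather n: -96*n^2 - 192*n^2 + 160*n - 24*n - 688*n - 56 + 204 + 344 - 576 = -288*n^2 - 552*n - 84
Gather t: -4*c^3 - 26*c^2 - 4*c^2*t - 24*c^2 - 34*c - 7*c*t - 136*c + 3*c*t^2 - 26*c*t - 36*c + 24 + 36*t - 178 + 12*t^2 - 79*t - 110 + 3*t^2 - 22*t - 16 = -4*c^3 - 50*c^2 - 206*c + t^2*(3*c + 15) + t*(-4*c^2 - 33*c - 65) - 280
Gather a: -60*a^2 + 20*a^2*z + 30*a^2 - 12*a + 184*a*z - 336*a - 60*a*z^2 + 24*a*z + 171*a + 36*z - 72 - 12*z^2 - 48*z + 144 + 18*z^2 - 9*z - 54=a^2*(20*z - 30) + a*(-60*z^2 + 208*z - 177) + 6*z^2 - 21*z + 18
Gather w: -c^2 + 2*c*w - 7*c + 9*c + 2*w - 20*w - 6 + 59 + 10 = -c^2 + 2*c + w*(2*c - 18) + 63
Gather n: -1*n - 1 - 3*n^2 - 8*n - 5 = -3*n^2 - 9*n - 6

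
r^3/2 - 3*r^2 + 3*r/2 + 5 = (r/2 + 1/2)*(r - 5)*(r - 2)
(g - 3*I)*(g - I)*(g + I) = g^3 - 3*I*g^2 + g - 3*I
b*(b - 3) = b^2 - 3*b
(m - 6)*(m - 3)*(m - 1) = m^3 - 10*m^2 + 27*m - 18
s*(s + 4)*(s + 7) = s^3 + 11*s^2 + 28*s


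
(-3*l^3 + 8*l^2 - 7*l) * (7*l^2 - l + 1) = -21*l^5 + 59*l^4 - 60*l^3 + 15*l^2 - 7*l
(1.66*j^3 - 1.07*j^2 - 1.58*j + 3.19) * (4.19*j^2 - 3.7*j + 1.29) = 6.9554*j^5 - 10.6253*j^4 - 0.5198*j^3 + 17.8318*j^2 - 13.8412*j + 4.1151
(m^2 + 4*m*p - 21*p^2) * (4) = 4*m^2 + 16*m*p - 84*p^2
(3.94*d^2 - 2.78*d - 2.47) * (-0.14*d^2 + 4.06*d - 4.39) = -0.5516*d^4 + 16.3856*d^3 - 28.2376*d^2 + 2.176*d + 10.8433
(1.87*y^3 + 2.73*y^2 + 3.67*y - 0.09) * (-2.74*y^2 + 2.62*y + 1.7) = -5.1238*y^5 - 2.5808*y^4 + 0.2758*y^3 + 14.503*y^2 + 6.0032*y - 0.153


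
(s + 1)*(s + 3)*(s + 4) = s^3 + 8*s^2 + 19*s + 12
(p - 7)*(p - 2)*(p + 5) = p^3 - 4*p^2 - 31*p + 70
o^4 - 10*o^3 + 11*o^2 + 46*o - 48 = (o - 8)*(o - 3)*(o - 1)*(o + 2)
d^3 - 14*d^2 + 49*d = d*(d - 7)^2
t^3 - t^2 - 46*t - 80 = (t - 8)*(t + 2)*(t + 5)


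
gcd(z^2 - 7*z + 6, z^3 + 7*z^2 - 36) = 1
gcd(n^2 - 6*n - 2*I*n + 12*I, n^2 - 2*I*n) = n - 2*I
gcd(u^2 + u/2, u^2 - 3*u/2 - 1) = u + 1/2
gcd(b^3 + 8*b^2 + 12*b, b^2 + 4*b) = b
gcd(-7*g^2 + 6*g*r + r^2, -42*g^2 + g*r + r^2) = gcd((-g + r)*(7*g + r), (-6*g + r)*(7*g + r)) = 7*g + r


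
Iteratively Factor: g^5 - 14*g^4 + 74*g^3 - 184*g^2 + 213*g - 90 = (g - 3)*(g^4 - 11*g^3 + 41*g^2 - 61*g + 30) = (g - 3)*(g - 1)*(g^3 - 10*g^2 + 31*g - 30) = (g - 3)*(g - 2)*(g - 1)*(g^2 - 8*g + 15) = (g - 3)^2*(g - 2)*(g - 1)*(g - 5)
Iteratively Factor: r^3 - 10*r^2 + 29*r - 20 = (r - 4)*(r^2 - 6*r + 5) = (r - 4)*(r - 1)*(r - 5)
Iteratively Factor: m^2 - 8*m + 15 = (m - 3)*(m - 5)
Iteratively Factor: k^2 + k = (k + 1)*(k)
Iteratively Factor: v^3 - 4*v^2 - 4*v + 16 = (v - 2)*(v^2 - 2*v - 8) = (v - 4)*(v - 2)*(v + 2)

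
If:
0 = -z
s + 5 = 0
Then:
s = -5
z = 0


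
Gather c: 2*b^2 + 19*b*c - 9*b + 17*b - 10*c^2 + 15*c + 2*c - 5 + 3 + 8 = 2*b^2 + 8*b - 10*c^2 + c*(19*b + 17) + 6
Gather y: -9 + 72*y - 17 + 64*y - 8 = 136*y - 34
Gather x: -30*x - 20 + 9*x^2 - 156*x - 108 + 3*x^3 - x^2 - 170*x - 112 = 3*x^3 + 8*x^2 - 356*x - 240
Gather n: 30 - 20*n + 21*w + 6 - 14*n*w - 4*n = n*(-14*w - 24) + 21*w + 36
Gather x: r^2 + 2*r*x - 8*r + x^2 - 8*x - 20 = r^2 - 8*r + x^2 + x*(2*r - 8) - 20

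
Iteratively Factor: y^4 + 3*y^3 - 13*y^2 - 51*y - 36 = (y - 4)*(y^3 + 7*y^2 + 15*y + 9) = (y - 4)*(y + 3)*(y^2 + 4*y + 3) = (y - 4)*(y + 3)^2*(y + 1)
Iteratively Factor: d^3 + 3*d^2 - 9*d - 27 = (d + 3)*(d^2 - 9) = (d + 3)^2*(d - 3)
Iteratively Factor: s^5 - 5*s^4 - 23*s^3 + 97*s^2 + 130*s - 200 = (s + 4)*(s^4 - 9*s^3 + 13*s^2 + 45*s - 50) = (s - 1)*(s + 4)*(s^3 - 8*s^2 + 5*s + 50) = (s - 1)*(s + 2)*(s + 4)*(s^2 - 10*s + 25) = (s - 5)*(s - 1)*(s + 2)*(s + 4)*(s - 5)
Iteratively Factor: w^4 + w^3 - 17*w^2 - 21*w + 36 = (w + 3)*(w^3 - 2*w^2 - 11*w + 12) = (w - 4)*(w + 3)*(w^2 + 2*w - 3) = (w - 4)*(w + 3)^2*(w - 1)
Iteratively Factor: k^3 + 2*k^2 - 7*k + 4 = (k + 4)*(k^2 - 2*k + 1) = (k - 1)*(k + 4)*(k - 1)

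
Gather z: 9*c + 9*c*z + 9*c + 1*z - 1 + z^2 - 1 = 18*c + z^2 + z*(9*c + 1) - 2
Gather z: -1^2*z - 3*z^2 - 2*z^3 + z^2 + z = -2*z^3 - 2*z^2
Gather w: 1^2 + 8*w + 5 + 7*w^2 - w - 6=7*w^2 + 7*w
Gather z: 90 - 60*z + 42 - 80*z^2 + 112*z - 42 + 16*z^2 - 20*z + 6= -64*z^2 + 32*z + 96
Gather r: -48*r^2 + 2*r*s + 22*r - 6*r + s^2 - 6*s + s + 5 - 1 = -48*r^2 + r*(2*s + 16) + s^2 - 5*s + 4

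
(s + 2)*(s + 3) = s^2 + 5*s + 6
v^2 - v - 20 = (v - 5)*(v + 4)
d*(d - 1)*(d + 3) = d^3 + 2*d^2 - 3*d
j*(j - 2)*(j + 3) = j^3 + j^2 - 6*j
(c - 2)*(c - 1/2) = c^2 - 5*c/2 + 1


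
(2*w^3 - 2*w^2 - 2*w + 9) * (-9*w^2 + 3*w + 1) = -18*w^5 + 24*w^4 + 14*w^3 - 89*w^2 + 25*w + 9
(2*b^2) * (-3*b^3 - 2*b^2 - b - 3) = -6*b^5 - 4*b^4 - 2*b^3 - 6*b^2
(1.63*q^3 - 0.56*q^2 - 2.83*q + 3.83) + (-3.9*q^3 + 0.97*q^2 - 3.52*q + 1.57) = -2.27*q^3 + 0.41*q^2 - 6.35*q + 5.4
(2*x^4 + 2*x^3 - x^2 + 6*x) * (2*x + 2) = 4*x^5 + 8*x^4 + 2*x^3 + 10*x^2 + 12*x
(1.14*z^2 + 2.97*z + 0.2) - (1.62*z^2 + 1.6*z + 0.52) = -0.48*z^2 + 1.37*z - 0.32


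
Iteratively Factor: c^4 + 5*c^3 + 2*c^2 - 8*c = (c)*(c^3 + 5*c^2 + 2*c - 8) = c*(c + 4)*(c^2 + c - 2) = c*(c - 1)*(c + 4)*(c + 2)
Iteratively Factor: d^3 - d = (d)*(d^2 - 1) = d*(d + 1)*(d - 1)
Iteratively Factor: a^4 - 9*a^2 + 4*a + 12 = (a - 2)*(a^3 + 2*a^2 - 5*a - 6) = (a - 2)^2*(a^2 + 4*a + 3) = (a - 2)^2*(a + 1)*(a + 3)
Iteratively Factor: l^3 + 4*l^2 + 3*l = (l + 1)*(l^2 + 3*l) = l*(l + 1)*(l + 3)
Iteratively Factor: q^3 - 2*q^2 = (q - 2)*(q^2) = q*(q - 2)*(q)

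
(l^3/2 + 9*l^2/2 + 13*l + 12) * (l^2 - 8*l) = l^5/2 + l^4/2 - 23*l^3 - 92*l^2 - 96*l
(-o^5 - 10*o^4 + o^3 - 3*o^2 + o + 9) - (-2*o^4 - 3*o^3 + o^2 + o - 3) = -o^5 - 8*o^4 + 4*o^3 - 4*o^2 + 12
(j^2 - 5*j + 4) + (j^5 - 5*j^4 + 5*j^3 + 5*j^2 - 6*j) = j^5 - 5*j^4 + 5*j^3 + 6*j^2 - 11*j + 4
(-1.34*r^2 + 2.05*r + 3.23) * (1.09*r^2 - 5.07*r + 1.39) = -1.4606*r^4 + 9.0283*r^3 - 8.7354*r^2 - 13.5266*r + 4.4897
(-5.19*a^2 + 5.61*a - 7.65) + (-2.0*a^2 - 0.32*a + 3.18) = -7.19*a^2 + 5.29*a - 4.47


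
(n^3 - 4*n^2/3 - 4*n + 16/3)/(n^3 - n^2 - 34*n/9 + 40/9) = 3*(n - 2)/(3*n - 5)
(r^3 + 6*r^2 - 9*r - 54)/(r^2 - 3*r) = r + 9 + 18/r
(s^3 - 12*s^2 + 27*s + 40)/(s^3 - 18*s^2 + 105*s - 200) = (s + 1)/(s - 5)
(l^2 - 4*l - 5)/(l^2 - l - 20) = (l + 1)/(l + 4)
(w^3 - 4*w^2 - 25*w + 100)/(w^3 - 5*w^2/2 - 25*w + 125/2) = 2*(w - 4)/(2*w - 5)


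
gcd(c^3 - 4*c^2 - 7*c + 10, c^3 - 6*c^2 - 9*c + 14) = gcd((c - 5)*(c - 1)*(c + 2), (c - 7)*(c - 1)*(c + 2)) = c^2 + c - 2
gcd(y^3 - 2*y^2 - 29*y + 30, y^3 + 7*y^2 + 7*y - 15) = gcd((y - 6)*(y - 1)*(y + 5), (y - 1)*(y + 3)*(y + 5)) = y^2 + 4*y - 5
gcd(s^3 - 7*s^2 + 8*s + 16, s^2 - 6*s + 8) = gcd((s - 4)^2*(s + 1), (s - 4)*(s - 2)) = s - 4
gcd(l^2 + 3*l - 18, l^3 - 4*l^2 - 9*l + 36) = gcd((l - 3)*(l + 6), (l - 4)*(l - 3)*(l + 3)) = l - 3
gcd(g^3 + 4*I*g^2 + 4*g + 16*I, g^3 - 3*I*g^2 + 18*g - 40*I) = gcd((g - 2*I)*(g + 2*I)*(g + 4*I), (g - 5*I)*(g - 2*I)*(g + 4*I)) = g^2 + 2*I*g + 8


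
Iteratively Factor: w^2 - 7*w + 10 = (w - 2)*(w - 5)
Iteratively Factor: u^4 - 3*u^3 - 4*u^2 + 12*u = (u)*(u^3 - 3*u^2 - 4*u + 12) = u*(u - 3)*(u^2 - 4) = u*(u - 3)*(u - 2)*(u + 2)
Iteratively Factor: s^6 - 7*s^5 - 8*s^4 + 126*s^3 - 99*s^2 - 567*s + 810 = (s + 3)*(s^5 - 10*s^4 + 22*s^3 + 60*s^2 - 279*s + 270) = (s + 3)^2*(s^4 - 13*s^3 + 61*s^2 - 123*s + 90) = (s - 5)*(s + 3)^2*(s^3 - 8*s^2 + 21*s - 18) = (s - 5)*(s - 2)*(s + 3)^2*(s^2 - 6*s + 9) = (s - 5)*(s - 3)*(s - 2)*(s + 3)^2*(s - 3)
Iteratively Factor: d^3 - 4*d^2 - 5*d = (d + 1)*(d^2 - 5*d) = d*(d + 1)*(d - 5)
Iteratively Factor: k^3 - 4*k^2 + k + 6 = (k - 2)*(k^2 - 2*k - 3) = (k - 2)*(k + 1)*(k - 3)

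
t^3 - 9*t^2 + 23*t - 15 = (t - 5)*(t - 3)*(t - 1)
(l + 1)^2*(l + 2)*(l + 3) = l^4 + 7*l^3 + 17*l^2 + 17*l + 6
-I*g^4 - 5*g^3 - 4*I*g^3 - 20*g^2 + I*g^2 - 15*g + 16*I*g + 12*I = (g + 3)*(g - 4*I)*(g - I)*(-I*g - I)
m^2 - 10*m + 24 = (m - 6)*(m - 4)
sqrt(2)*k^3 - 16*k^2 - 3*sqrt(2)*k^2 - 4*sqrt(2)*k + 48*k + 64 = (k - 4)*(k - 8*sqrt(2))*(sqrt(2)*k + sqrt(2))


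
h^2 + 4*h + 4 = (h + 2)^2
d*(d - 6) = d^2 - 6*d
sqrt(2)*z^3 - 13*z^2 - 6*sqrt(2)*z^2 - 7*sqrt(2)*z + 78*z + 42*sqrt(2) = (z - 6)*(z - 7*sqrt(2))*(sqrt(2)*z + 1)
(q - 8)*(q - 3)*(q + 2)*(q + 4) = q^4 - 5*q^3 - 34*q^2 + 56*q + 192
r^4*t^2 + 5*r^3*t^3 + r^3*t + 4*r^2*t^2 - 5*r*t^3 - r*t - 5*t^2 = (r - 1)*(r + 5*t)*(r*t + 1)*(r*t + t)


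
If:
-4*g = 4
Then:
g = -1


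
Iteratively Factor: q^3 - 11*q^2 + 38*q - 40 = (q - 4)*(q^2 - 7*q + 10) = (q - 5)*(q - 4)*(q - 2)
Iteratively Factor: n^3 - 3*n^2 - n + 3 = (n + 1)*(n^2 - 4*n + 3) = (n - 1)*(n + 1)*(n - 3)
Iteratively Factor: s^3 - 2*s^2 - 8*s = (s - 4)*(s^2 + 2*s) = (s - 4)*(s + 2)*(s)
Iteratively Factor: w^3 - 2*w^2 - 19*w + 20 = (w - 5)*(w^2 + 3*w - 4) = (w - 5)*(w + 4)*(w - 1)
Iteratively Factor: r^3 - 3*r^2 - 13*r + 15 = (r + 3)*(r^2 - 6*r + 5) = (r - 5)*(r + 3)*(r - 1)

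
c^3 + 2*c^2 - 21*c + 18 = (c - 3)*(c - 1)*(c + 6)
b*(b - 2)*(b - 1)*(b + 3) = b^4 - 7*b^2 + 6*b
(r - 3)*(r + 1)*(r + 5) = r^3 + 3*r^2 - 13*r - 15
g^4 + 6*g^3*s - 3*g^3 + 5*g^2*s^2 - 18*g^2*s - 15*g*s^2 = g*(g - 3)*(g + s)*(g + 5*s)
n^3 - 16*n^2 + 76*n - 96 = (n - 8)*(n - 6)*(n - 2)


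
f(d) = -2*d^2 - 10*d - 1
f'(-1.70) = -3.20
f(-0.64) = 4.58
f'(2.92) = -21.68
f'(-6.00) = 14.00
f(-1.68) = 10.16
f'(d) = -4*d - 10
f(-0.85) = 6.06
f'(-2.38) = -0.48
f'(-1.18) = -5.28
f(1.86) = -26.52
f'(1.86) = -17.44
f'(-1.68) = -3.28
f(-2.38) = 11.47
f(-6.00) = -13.00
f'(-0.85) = -6.60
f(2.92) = -47.25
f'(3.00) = -22.00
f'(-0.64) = -7.44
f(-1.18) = 8.02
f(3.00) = -49.00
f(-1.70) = 10.22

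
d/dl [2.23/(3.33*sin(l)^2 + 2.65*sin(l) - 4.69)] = -(14.8518*sin(l) + 5.9095)*cos(l)/(3.33*sin(l)^2 + 2.65*sin(l) - 4.69)^2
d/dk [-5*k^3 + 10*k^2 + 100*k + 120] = -15*k^2 + 20*k + 100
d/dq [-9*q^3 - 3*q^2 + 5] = 3*q*(-9*q - 2)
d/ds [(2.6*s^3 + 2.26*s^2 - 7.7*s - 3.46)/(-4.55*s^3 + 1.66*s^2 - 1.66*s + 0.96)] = (-7.105427357601e-15*s^5 + 14.599*s^4 - 78.702*s^3 - 30.7106*s^2 + 15.8264*s - 13.1356)/(20.7025*s^6 - 15.106*s^5 + 17.8616*s^4 - 14.2472*s^3 + 5.9428*s^2 - 3.1872*s + 0.9216)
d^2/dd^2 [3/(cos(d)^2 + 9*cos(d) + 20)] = 3*(-4*sin(d)^4 + 3*sin(d)^2 + 855*cos(d)/4 - 27*cos(3*d)/4 + 123)/((cos(d) + 4)^3*(cos(d) + 5)^3)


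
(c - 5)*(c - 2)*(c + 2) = c^3 - 5*c^2 - 4*c + 20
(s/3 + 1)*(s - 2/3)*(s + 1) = s^3/3 + 10*s^2/9 + s/9 - 2/3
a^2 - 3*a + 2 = (a - 2)*(a - 1)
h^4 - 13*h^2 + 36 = (h - 3)*(h - 2)*(h + 2)*(h + 3)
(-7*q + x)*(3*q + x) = -21*q^2 - 4*q*x + x^2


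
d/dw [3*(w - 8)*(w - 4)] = 6*w - 36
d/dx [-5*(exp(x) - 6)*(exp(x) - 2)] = 10*(4 - exp(x))*exp(x)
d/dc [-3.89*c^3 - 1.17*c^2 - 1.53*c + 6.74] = -11.67*c^2 - 2.34*c - 1.53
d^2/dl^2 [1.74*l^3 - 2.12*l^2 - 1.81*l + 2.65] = 10.44*l - 4.24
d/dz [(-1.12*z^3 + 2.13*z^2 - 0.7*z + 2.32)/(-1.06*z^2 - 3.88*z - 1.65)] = (1.1872*z^4 + 8.6912*z^3 - 3.4624*z^2 - 2.1106*z + 10.1566)/(1.1236*z^4 + 8.2256*z^3 + 18.5524*z^2 + 12.804*z + 2.7225)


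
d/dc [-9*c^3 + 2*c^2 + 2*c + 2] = -27*c^2 + 4*c + 2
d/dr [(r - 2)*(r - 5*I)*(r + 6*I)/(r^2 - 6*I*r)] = (r^4 - 12*I*r^3 + r^2*(-24 + 14*I) + 120*r - 360*I)/(r^2*(r^2 - 12*I*r - 36))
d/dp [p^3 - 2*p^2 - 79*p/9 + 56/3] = 3*p^2 - 4*p - 79/9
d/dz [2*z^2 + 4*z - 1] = 4*z + 4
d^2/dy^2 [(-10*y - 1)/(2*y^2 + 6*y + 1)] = 4*(-2*(2*y + 3)^2*(10*y + 1) + (30*y + 31)*(2*y^2 + 6*y + 1))/(2*y^2 + 6*y + 1)^3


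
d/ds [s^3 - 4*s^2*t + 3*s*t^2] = 3*s^2 - 8*s*t + 3*t^2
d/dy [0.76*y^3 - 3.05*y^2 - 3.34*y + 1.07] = 2.28*y^2 - 6.1*y - 3.34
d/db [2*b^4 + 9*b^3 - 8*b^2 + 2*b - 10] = 8*b^3 + 27*b^2 - 16*b + 2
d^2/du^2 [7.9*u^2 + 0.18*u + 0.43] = 15.8000000000000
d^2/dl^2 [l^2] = 2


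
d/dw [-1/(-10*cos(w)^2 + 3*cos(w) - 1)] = (20*cos(w) - 3)*sin(w)/(10*cos(w)^2 - 3*cos(w) + 1)^2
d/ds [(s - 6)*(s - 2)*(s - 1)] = 3*s^2 - 18*s + 20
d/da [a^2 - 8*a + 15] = 2*a - 8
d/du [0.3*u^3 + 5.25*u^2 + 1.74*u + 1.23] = 0.9*u^2 + 10.5*u + 1.74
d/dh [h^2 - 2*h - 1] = 2*h - 2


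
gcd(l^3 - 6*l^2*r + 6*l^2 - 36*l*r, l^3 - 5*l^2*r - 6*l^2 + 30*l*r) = l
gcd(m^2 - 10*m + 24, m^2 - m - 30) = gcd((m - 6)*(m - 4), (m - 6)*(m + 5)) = m - 6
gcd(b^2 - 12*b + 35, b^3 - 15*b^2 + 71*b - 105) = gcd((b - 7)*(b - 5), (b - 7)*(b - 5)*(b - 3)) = b^2 - 12*b + 35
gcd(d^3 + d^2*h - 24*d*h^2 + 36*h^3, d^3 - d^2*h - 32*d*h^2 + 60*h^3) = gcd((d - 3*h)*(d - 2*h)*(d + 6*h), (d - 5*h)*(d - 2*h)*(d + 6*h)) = d^2 + 4*d*h - 12*h^2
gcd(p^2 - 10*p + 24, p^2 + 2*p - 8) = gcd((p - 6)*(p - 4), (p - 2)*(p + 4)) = 1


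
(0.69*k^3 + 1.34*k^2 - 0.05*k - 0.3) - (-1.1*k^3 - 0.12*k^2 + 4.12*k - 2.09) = 1.79*k^3 + 1.46*k^2 - 4.17*k + 1.79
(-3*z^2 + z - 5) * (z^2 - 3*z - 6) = -3*z^4 + 10*z^3 + 10*z^2 + 9*z + 30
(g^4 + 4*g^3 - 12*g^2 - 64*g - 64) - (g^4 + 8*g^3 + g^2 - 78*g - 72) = -4*g^3 - 13*g^2 + 14*g + 8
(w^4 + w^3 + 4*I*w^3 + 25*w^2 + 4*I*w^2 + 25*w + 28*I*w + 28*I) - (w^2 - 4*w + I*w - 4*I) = w^4 + w^3 + 4*I*w^3 + 24*w^2 + 4*I*w^2 + 29*w + 27*I*w + 32*I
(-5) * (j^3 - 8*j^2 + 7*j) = -5*j^3 + 40*j^2 - 35*j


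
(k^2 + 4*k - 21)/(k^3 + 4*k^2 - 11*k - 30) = (k + 7)/(k^2 + 7*k + 10)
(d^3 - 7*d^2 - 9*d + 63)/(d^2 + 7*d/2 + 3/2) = 2*(d^2 - 10*d + 21)/(2*d + 1)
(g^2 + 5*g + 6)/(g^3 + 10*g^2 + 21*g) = (g + 2)/(g*(g + 7))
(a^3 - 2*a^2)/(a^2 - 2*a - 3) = a^2*(2 - a)/(-a^2 + 2*a + 3)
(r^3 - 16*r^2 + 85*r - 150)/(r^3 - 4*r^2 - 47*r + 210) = (r - 5)/(r + 7)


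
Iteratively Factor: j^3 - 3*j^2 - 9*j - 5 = (j + 1)*(j^2 - 4*j - 5) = (j + 1)^2*(j - 5)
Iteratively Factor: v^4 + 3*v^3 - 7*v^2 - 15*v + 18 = (v + 3)*(v^3 - 7*v + 6) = (v - 1)*(v + 3)*(v^2 + v - 6) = (v - 2)*(v - 1)*(v + 3)*(v + 3)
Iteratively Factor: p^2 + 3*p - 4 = (p - 1)*(p + 4)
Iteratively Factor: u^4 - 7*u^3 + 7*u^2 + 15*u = (u)*(u^3 - 7*u^2 + 7*u + 15) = u*(u + 1)*(u^2 - 8*u + 15) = u*(u - 3)*(u + 1)*(u - 5)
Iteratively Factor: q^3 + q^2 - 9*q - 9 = (q - 3)*(q^2 + 4*q + 3) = (q - 3)*(q + 3)*(q + 1)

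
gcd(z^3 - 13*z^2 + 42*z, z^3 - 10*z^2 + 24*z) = z^2 - 6*z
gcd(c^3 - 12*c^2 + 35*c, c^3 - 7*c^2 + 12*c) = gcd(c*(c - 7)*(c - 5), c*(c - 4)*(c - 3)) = c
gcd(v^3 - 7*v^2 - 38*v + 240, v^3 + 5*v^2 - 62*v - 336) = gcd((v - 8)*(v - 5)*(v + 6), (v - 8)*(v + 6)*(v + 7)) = v^2 - 2*v - 48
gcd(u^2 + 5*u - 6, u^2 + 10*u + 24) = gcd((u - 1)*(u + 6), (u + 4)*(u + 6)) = u + 6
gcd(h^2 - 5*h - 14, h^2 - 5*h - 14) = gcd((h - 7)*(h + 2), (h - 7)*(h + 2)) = h^2 - 5*h - 14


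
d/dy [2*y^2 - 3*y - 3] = 4*y - 3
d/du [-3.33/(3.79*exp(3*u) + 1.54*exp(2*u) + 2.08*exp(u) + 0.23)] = (37.8621*exp(2*u) + 10.2564*exp(u) + 6.9264)*exp(u)/(3.79*exp(3*u) + 1.54*exp(2*u) + 2.08*exp(u) + 0.23)^2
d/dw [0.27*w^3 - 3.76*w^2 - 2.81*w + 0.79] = 0.81*w^2 - 7.52*w - 2.81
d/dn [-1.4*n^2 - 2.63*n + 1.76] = -2.8*n - 2.63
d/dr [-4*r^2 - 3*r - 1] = -8*r - 3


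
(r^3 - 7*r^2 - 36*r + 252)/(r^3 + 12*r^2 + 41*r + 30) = (r^2 - 13*r + 42)/(r^2 + 6*r + 5)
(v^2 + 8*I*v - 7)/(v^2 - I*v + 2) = (v + 7*I)/(v - 2*I)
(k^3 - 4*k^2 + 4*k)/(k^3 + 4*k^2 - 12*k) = (k - 2)/(k + 6)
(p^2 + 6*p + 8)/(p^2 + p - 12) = (p + 2)/(p - 3)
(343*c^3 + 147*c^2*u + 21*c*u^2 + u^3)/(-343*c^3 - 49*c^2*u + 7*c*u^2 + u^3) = (7*c + u)/(-7*c + u)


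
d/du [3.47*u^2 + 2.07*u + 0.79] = 6.94*u + 2.07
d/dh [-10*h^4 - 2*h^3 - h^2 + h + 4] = -40*h^3 - 6*h^2 - 2*h + 1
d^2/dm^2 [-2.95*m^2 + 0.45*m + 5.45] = -5.90000000000000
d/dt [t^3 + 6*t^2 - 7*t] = 3*t^2 + 12*t - 7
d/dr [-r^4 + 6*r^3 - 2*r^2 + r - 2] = -4*r^3 + 18*r^2 - 4*r + 1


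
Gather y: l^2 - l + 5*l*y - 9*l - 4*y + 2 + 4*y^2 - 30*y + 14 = l^2 - 10*l + 4*y^2 + y*(5*l - 34) + 16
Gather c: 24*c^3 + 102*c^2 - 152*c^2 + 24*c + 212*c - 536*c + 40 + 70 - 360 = 24*c^3 - 50*c^2 - 300*c - 250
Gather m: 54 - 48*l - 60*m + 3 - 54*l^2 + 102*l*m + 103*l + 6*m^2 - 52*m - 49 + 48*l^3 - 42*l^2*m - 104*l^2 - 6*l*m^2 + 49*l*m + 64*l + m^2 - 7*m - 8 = 48*l^3 - 158*l^2 + 119*l + m^2*(7 - 6*l) + m*(-42*l^2 + 151*l - 119)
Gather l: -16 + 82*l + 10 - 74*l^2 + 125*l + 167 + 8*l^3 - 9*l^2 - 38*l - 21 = 8*l^3 - 83*l^2 + 169*l + 140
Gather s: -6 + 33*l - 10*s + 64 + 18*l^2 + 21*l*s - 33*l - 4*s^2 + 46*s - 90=18*l^2 - 4*s^2 + s*(21*l + 36) - 32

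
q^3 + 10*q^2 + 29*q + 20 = (q + 1)*(q + 4)*(q + 5)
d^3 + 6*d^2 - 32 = (d - 2)*(d + 4)^2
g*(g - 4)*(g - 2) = g^3 - 6*g^2 + 8*g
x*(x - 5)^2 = x^3 - 10*x^2 + 25*x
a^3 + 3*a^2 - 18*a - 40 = (a - 4)*(a + 2)*(a + 5)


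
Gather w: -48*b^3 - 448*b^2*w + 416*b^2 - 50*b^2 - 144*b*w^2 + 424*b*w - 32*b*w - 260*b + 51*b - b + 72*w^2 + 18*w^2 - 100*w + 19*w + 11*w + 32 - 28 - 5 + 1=-48*b^3 + 366*b^2 - 210*b + w^2*(90 - 144*b) + w*(-448*b^2 + 392*b - 70)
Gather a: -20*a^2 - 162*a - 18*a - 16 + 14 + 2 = -20*a^2 - 180*a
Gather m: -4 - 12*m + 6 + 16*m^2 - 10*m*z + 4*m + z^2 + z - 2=16*m^2 + m*(-10*z - 8) + z^2 + z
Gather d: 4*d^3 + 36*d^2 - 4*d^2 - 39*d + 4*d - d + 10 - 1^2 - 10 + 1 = 4*d^3 + 32*d^2 - 36*d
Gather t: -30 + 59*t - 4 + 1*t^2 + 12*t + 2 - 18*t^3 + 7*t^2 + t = -18*t^3 + 8*t^2 + 72*t - 32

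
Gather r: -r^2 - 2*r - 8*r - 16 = -r^2 - 10*r - 16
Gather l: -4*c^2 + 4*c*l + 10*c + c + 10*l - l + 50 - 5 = -4*c^2 + 11*c + l*(4*c + 9) + 45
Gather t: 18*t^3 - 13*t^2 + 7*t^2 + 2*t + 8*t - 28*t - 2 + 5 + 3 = 18*t^3 - 6*t^2 - 18*t + 6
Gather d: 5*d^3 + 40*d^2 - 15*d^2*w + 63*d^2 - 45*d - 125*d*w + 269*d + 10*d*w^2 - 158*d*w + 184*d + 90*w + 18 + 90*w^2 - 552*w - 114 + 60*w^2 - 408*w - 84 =5*d^3 + d^2*(103 - 15*w) + d*(10*w^2 - 283*w + 408) + 150*w^2 - 870*w - 180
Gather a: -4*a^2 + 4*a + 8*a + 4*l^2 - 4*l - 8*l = -4*a^2 + 12*a + 4*l^2 - 12*l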